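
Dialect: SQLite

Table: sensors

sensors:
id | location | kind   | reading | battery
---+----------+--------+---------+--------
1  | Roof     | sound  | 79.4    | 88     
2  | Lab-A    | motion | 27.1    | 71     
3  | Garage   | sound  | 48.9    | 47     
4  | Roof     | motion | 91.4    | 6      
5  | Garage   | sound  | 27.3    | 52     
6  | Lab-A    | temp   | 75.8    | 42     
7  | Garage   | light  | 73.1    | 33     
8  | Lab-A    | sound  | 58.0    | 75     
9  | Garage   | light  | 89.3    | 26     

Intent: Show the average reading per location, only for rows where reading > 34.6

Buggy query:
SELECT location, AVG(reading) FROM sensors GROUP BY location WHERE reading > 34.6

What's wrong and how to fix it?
Bug: Row-level WHERE must come before GROUP BY in the clause order

Fix: Place WHERE between FROM and GROUP BY

Corrected query:
SELECT location, AVG(reading) FROM sensors WHERE reading > 34.6 GROUP BY location

Result:
location | AVG(reading)
---------+-------------
Garage   | 70.433333   
Lab-A    | 66.9        
Roof     | 85.4        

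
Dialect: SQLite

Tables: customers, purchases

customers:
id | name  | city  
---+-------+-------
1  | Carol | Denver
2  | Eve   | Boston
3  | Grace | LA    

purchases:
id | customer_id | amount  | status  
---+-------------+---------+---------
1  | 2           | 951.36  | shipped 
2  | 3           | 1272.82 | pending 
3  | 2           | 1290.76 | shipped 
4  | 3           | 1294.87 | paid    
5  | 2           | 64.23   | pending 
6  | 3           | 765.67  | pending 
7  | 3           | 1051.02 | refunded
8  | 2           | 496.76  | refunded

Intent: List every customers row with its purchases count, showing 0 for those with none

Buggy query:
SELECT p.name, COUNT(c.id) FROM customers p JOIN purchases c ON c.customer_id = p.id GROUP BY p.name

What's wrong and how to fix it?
Bug: INNER JOIN drops customers rows that have no matching purchases rows

Fix: Switch to LEFT JOIN to retain unmatched parent rows

Corrected query:
SELECT p.name, COUNT(c.id) FROM customers p LEFT JOIN purchases c ON c.customer_id = p.id GROUP BY p.name

Result:
name  | COUNT(c.id)
------+------------
Carol | 0          
Eve   | 4          
Grace | 4          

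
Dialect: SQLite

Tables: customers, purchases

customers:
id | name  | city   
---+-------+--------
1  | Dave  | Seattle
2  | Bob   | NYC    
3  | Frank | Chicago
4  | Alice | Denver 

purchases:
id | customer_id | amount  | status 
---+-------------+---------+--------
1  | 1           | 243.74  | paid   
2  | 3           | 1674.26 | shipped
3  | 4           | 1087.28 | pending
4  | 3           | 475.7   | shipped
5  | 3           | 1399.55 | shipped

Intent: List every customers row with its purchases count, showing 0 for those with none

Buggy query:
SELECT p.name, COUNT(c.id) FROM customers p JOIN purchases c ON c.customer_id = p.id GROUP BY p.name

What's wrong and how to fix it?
Bug: INNER JOIN drops customers rows that have no matching purchases rows

Fix: Switch to LEFT JOIN to retain unmatched parent rows

Corrected query:
SELECT p.name, COUNT(c.id) FROM customers p LEFT JOIN purchases c ON c.customer_id = p.id GROUP BY p.name

Result:
name  | COUNT(c.id)
------+------------
Alice | 1          
Bob   | 0          
Dave  | 1          
Frank | 3          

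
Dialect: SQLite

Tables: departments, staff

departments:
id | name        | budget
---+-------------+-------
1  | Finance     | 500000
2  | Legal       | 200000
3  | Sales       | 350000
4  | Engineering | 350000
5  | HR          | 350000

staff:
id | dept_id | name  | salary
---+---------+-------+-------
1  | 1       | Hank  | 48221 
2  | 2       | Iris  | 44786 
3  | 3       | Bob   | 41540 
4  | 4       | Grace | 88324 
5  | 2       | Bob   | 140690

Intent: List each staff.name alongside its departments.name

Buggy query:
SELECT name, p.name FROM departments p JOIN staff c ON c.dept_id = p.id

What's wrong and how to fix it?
Bug: Both tables have a 'name' column; the unqualified reference is ambiguous

Fix: Prefix ambiguous columns with the table alias

Corrected query:
SELECT c.name, p.name FROM departments p JOIN staff c ON c.dept_id = p.id

Result:
name  | name       
------+------------
Hank  | Finance    
Iris  | Legal      
Bob   | Sales      
Grace | Engineering
Bob   | Legal      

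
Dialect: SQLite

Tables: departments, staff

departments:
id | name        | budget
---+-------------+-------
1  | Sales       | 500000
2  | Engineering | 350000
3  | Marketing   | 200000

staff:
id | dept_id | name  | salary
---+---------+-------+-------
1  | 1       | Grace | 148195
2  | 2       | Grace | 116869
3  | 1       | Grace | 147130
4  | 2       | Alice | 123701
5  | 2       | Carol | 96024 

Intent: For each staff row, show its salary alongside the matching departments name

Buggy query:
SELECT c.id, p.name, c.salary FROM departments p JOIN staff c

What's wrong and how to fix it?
Bug: JOIN with no ON clause produces a cartesian product; every staff row pairs with every departments row

Fix: Specify the join condition linking the foreign key to the parent id

Corrected query:
SELECT c.id, p.name, c.salary FROM departments p JOIN staff c ON c.dept_id = p.id

Result:
id | name        | salary
---+-------------+-------
1  | Sales       | 148195
2  | Engineering | 116869
3  | Sales       | 147130
4  | Engineering | 123701
5  | Engineering | 96024 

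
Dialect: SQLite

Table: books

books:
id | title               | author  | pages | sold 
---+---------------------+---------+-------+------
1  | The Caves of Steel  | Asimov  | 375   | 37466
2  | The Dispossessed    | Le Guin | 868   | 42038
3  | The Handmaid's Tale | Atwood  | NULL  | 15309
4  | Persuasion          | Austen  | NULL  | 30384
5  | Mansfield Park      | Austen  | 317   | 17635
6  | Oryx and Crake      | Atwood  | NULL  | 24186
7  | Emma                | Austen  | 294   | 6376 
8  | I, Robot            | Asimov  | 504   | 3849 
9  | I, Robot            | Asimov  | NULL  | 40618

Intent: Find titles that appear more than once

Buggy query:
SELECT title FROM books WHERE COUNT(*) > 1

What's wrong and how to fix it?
Bug: COUNT(*) is an aggregate and cannot be used in WHERE

Fix: GROUP BY title, then filter groups with HAVING COUNT(*) > 1

Corrected query:
SELECT title FROM books GROUP BY title HAVING COUNT(*) > 1

Result:
title   
--------
I, Robot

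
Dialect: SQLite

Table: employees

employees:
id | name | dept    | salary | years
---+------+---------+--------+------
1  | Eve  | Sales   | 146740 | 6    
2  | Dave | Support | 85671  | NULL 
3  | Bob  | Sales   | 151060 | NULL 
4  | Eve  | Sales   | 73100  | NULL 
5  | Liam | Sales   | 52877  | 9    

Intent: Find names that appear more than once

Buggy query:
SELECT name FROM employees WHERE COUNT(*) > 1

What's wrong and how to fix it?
Bug: WHERE can't reference COUNT(*); aggregates are computed after WHERE

Fix: Group first, then use HAVING for the count condition

Corrected query:
SELECT name FROM employees GROUP BY name HAVING COUNT(*) > 1

Result:
name
----
Eve 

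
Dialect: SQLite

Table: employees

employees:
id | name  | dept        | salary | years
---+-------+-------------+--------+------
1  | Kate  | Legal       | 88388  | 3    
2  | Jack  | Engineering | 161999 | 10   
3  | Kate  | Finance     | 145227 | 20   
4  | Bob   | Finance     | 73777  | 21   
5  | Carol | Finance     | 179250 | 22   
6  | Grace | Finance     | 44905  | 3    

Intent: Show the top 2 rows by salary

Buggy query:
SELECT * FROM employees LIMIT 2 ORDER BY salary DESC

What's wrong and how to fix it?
Bug: LIMIT must come after ORDER BY

Fix: Sort with ORDER BY, then apply LIMIT

Corrected query:
SELECT * FROM employees ORDER BY salary DESC LIMIT 2

Result:
id | name  | dept        | salary | years
---+-------+-------------+--------+------
5  | Carol | Finance     | 179250 | 22   
2  | Jack  | Engineering | 161999 | 10   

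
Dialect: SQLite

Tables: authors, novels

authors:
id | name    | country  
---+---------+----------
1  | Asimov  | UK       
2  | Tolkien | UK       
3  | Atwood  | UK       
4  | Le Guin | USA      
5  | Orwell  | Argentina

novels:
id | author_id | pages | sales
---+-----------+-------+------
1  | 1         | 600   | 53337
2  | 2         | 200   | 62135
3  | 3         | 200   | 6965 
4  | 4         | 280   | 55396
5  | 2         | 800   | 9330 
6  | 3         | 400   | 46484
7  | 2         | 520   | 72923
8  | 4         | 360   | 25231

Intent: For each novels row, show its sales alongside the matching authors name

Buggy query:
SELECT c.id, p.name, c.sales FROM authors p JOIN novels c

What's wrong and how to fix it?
Bug: JOIN with no ON clause produces a cartesian product; every novels row pairs with every authors row

Fix: Add ON c.author_id = p.id to the JOIN

Corrected query:
SELECT c.id, p.name, c.sales FROM authors p JOIN novels c ON c.author_id = p.id

Result:
id | name    | sales
---+---------+------
1  | Asimov  | 53337
2  | Tolkien | 62135
3  | Atwood  | 6965 
4  | Le Guin | 55396
5  | Tolkien | 9330 
6  | Atwood  | 46484
7  | Tolkien | 72923
8  | Le Guin | 25231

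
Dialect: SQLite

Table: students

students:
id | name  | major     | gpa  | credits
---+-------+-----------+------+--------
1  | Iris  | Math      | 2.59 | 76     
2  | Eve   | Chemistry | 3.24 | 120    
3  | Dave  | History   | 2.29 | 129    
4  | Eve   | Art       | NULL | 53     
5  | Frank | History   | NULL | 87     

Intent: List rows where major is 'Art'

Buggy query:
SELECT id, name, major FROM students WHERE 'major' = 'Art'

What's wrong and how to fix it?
Bug: Single quotes denote string literals in SQL; the column name is being compared as a constant string

Fix: Remove the quotes around the column name (or use double quotes for an identifier)

Corrected query:
SELECT id, name, major FROM students WHERE major = 'Art'

Result:
id | name | major
---+------+------
4  | Eve  | Art  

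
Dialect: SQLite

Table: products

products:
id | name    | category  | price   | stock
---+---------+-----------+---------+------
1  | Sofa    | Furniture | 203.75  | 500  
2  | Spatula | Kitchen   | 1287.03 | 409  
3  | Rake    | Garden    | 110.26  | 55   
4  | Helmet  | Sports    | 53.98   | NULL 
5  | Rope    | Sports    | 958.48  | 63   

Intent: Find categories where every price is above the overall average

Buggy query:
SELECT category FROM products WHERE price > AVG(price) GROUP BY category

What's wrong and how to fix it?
Bug: AVG() is an aggregate; it can't sit directly in WHERE

Fix: Compute the overall average in a scalar subquery and compare each group's MIN against it in HAVING

Corrected query:
SELECT category FROM products GROUP BY category HAVING MIN(price) > (SELECT AVG(price) FROM products)

Result:
category
--------
Kitchen 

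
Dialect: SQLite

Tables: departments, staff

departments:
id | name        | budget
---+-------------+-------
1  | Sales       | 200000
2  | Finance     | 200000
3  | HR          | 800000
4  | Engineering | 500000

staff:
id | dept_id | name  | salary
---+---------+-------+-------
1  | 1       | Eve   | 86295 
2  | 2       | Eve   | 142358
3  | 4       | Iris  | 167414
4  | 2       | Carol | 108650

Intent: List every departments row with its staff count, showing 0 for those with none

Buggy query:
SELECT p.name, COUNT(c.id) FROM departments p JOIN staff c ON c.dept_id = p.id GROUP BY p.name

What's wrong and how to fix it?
Bug: INNER JOIN drops departments rows that have no matching staff rows

Fix: Use LEFT JOIN so parents without children still appear (COUNT(c.id) gives 0)

Corrected query:
SELECT p.name, COUNT(c.id) FROM departments p LEFT JOIN staff c ON c.dept_id = p.id GROUP BY p.name

Result:
name        | COUNT(c.id)
------------+------------
Engineering | 1          
Finance     | 2          
HR          | 0          
Sales       | 1          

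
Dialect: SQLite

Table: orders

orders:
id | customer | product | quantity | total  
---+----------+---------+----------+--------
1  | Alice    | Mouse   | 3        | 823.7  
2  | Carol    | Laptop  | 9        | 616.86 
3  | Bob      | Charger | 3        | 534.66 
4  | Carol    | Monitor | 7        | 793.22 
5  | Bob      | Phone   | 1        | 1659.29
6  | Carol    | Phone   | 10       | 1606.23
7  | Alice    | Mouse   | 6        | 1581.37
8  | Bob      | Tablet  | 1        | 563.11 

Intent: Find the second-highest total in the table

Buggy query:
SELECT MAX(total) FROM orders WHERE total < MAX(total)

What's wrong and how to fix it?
Bug: MAX(total) on the right of the comparison is an aggregate-in-WHERE error

Fix: Put the inner MAX in a scalar subquery

Corrected query:
SELECT MAX(total) FROM orders WHERE total < (SELECT MAX(total) FROM orders)

Result:
MAX(total)
----------
1606.23   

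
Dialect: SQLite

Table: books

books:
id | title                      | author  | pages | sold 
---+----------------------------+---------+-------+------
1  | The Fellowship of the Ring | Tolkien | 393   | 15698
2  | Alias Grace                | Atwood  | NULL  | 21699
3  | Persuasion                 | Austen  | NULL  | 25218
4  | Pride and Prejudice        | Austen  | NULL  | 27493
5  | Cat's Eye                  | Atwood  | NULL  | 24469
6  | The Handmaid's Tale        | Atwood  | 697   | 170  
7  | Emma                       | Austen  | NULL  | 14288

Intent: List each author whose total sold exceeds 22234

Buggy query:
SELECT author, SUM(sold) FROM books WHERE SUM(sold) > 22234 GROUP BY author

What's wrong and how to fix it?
Bug: SUM(sold) is an aggregate, but WHERE filters rows before aggregation

Fix: Use HAVING (which filters groups after aggregation) instead of WHERE

Corrected query:
SELECT author, SUM(sold) FROM books GROUP BY author HAVING SUM(sold) > 22234

Result:
author | SUM(sold)
-------+----------
Atwood | 46338    
Austen | 66999    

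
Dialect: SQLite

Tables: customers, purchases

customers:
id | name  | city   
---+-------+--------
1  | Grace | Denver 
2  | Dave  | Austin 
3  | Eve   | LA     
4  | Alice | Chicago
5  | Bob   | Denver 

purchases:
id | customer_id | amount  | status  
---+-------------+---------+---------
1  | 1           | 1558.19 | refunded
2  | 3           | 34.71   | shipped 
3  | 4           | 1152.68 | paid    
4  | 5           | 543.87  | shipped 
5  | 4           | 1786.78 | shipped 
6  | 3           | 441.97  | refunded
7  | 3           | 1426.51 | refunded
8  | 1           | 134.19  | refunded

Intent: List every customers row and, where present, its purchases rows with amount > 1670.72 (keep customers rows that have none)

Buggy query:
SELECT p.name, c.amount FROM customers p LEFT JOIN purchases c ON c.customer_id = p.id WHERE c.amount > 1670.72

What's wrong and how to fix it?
Bug: A WHERE condition on the right-hand table after LEFT JOIN drops unmatched parents

Fix: Move the right-table condition into the ON clause so unmatched parents are kept

Corrected query:
SELECT p.name, c.amount FROM customers p LEFT JOIN purchases c ON c.customer_id = p.id AND c.amount > 1670.72

Result:
name  | amount 
------+--------
Grace | NULL   
Dave  | NULL   
Eve   | NULL   
Alice | 1786.78
Bob   | NULL   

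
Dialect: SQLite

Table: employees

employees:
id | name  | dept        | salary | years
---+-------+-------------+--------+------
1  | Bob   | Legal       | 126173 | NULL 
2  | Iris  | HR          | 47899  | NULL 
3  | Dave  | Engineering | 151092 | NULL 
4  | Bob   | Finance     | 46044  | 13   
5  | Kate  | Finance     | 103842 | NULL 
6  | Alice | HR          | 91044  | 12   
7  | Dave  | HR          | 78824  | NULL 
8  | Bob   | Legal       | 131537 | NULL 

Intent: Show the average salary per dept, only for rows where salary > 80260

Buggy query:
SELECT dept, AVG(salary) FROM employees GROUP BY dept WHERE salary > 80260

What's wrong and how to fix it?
Bug: Row-level WHERE must come before GROUP BY in the clause order

Fix: Place WHERE between FROM and GROUP BY

Corrected query:
SELECT dept, AVG(salary) FROM employees WHERE salary > 80260 GROUP BY dept

Result:
dept        | AVG(salary)
------------+------------
Engineering | 151092     
Finance     | 103842     
HR          | 91044      
Legal       | 128855     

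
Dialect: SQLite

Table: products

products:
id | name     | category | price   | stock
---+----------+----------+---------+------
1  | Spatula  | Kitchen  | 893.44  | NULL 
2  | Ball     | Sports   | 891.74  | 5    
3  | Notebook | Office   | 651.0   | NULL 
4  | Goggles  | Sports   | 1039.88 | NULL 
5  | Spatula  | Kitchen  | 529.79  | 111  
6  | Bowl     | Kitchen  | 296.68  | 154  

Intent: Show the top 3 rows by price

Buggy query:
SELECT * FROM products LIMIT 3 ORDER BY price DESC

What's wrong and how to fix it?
Bug: ORDER BY cannot follow LIMIT; LIMIT is the final clause

Fix: Swap the clauses: ORDER BY first, then LIMIT

Corrected query:
SELECT * FROM products ORDER BY price DESC LIMIT 3

Result:
id | name    | category | price   | stock
---+---------+----------+---------+------
4  | Goggles | Sports   | 1039.88 | NULL 
1  | Spatula | Kitchen  | 893.44  | NULL 
2  | Ball    | Sports   | 891.74  | 5    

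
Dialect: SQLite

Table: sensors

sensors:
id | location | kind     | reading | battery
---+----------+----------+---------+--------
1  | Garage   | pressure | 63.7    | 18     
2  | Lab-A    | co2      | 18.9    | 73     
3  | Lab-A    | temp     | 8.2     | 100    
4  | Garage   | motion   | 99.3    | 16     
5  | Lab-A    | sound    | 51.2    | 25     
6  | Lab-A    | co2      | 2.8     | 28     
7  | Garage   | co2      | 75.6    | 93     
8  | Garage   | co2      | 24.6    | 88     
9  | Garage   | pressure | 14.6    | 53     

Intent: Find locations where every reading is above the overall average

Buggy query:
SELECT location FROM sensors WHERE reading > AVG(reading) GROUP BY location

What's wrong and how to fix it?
Bug: WHERE evaluates per row before aggregation, so AVG() is unavailable

Fix: Use a subquery for AVG and a HAVING MIN(...) filter so the condition holds for every row in the group

Corrected query:
SELECT location FROM sensors GROUP BY location HAVING MIN(reading) > (SELECT AVG(reading) FROM sensors)

Result:
(no rows)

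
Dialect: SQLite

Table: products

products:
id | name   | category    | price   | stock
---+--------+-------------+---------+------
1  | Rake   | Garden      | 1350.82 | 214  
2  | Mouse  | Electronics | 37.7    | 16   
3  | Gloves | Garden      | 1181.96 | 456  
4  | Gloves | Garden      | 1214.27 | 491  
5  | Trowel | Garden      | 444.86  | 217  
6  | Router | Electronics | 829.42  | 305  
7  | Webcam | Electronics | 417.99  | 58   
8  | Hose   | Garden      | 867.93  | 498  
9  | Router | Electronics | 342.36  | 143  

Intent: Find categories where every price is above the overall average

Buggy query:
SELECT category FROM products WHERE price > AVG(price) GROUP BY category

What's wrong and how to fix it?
Bug: AVG() is an aggregate; it can't sit directly in WHERE

Fix: Use a subquery for AVG and a HAVING MIN(...) filter so the condition holds for every row in the group

Corrected query:
SELECT category FROM products GROUP BY category HAVING MIN(price) > (SELECT AVG(price) FROM products)

Result:
(no rows)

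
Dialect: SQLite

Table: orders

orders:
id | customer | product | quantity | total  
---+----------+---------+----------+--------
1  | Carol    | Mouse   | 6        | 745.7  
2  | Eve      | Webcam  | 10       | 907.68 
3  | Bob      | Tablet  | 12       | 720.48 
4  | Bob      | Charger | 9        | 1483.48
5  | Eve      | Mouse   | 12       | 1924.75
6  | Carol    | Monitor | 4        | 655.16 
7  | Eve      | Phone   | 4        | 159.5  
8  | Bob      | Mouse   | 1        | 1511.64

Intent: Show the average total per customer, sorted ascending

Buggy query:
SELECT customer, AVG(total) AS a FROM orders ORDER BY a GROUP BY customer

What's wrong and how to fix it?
Bug: ORDER BY appears before GROUP BY; SQL clause order requires GROUP BY first

Fix: Reorder: SELECT … FROM … GROUP BY … ORDER BY …

Corrected query:
SELECT customer, AVG(total) AS a FROM orders GROUP BY customer ORDER BY a

Result:
customer | a          
---------+------------
Carol    | 700.43     
Eve      | 997.31     
Bob      | 1238.533333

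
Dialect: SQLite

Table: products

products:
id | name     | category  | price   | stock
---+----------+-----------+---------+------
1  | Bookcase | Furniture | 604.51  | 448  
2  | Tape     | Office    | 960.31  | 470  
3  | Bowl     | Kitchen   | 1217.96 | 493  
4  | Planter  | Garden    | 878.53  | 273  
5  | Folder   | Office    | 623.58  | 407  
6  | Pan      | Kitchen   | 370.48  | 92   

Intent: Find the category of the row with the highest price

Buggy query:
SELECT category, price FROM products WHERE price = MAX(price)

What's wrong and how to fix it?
Bug: WHERE is evaluated per row; an aggregate over the whole table isn't defined there

Fix: Use a subquery: WHERE price = (SELECT MAX(price) FROM products)

Corrected query:
SELECT category, price FROM products WHERE price = (SELECT MAX(price) FROM products)

Result:
category | price  
---------+--------
Kitchen  | 1217.96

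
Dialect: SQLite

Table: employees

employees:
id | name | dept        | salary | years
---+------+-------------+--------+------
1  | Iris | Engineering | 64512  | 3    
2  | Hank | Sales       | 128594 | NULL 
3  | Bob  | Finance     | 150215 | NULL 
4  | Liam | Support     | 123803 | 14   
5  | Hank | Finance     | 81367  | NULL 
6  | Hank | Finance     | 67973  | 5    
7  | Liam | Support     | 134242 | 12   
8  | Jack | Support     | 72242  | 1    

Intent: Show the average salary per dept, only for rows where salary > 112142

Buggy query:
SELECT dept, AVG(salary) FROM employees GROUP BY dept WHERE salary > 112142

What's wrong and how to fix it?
Bug: Row-level WHERE must come before GROUP BY in the clause order

Fix: Place WHERE between FROM and GROUP BY

Corrected query:
SELECT dept, AVG(salary) FROM employees WHERE salary > 112142 GROUP BY dept

Result:
dept    | AVG(salary)
--------+------------
Finance | 150215     
Sales   | 128594     
Support | 129022.5   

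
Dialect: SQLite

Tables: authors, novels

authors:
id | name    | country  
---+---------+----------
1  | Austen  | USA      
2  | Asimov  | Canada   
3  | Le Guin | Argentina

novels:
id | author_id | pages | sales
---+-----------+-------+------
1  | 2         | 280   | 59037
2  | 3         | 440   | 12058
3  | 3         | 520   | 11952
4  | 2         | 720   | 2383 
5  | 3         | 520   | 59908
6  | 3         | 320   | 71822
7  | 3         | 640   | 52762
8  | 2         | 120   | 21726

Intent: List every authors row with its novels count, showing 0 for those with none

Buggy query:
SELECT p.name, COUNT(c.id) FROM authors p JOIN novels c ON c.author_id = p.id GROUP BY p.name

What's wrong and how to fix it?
Bug: INNER JOIN drops authors rows that have no matching novels rows

Fix: Switch to LEFT JOIN to retain unmatched parent rows

Corrected query:
SELECT p.name, COUNT(c.id) FROM authors p LEFT JOIN novels c ON c.author_id = p.id GROUP BY p.name

Result:
name    | COUNT(c.id)
--------+------------
Asimov  | 3          
Austen  | 0          
Le Guin | 5          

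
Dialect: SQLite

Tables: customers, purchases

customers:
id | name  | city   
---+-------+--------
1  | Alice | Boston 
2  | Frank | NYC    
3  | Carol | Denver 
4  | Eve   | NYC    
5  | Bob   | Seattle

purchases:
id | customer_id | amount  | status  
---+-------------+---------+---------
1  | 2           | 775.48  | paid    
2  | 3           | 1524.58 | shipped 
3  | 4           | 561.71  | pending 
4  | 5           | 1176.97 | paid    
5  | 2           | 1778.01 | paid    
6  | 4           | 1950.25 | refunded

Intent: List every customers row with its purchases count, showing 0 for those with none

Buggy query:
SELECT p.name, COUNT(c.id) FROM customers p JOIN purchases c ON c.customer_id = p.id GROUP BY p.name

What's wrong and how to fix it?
Bug: An inner join excludes parents with zero children

Fix: Use LEFT JOIN so parents without children still appear (COUNT(c.id) gives 0)

Corrected query:
SELECT p.name, COUNT(c.id) FROM customers p LEFT JOIN purchases c ON c.customer_id = p.id GROUP BY p.name

Result:
name  | COUNT(c.id)
------+------------
Alice | 0          
Bob   | 1          
Carol | 1          
Eve   | 2          
Frank | 2          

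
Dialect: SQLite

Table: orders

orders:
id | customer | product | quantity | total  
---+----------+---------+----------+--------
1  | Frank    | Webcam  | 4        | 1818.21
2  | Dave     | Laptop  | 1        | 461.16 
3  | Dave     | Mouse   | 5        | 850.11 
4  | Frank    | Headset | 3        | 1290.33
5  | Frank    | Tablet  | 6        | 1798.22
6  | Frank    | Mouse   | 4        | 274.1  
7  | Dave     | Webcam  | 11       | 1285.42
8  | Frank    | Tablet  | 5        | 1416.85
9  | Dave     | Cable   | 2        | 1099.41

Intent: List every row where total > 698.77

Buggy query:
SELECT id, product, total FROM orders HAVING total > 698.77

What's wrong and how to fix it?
Bug: HAVING filters the output of aggregation, but this query has no GROUP BY and no aggregate functions, so SQLite rejects it (HAVING clause on a non-aggregate query); the condition here is per row

Fix: Replace HAVING with WHERE since the condition applies to individual rows

Corrected query:
SELECT id, product, total FROM orders WHERE total > 698.77

Result:
id | product | total  
---+---------+--------
1  | Webcam  | 1818.21
3  | Mouse   | 850.11 
4  | Headset | 1290.33
5  | Tablet  | 1798.22
7  | Webcam  | 1285.42
8  | Tablet  | 1416.85
9  | Cable   | 1099.41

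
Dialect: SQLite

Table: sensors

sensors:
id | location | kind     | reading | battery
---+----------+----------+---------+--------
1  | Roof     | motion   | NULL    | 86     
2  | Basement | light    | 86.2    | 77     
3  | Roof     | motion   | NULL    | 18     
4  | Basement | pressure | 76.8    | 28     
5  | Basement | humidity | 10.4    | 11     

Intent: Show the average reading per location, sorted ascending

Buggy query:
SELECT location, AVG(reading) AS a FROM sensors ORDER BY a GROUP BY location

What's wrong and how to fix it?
Bug: GROUP BY must precede ORDER BY

Fix: Reorder: SELECT … FROM … GROUP BY … ORDER BY …

Corrected query:
SELECT location, AVG(reading) AS a FROM sensors GROUP BY location ORDER BY a

Result:
location | a   
---------+-----
Roof     | NULL
Basement | 57.8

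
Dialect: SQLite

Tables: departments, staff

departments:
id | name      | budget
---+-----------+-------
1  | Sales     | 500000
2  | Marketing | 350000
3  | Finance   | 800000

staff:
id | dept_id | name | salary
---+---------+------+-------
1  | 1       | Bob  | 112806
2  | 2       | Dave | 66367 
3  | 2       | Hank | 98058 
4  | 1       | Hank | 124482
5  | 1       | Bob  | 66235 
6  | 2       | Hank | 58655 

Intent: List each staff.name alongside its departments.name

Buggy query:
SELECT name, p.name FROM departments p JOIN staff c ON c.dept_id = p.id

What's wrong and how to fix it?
Bug: 'name' exists in both joined tables, so the database can't tell which one is meant

Fix: Qualify the column with its table alias (c.name)

Corrected query:
SELECT c.name, p.name FROM departments p JOIN staff c ON c.dept_id = p.id

Result:
name | name     
-----+----------
Bob  | Sales    
Dave | Marketing
Hank | Marketing
Hank | Sales    
Bob  | Sales    
Hank | Marketing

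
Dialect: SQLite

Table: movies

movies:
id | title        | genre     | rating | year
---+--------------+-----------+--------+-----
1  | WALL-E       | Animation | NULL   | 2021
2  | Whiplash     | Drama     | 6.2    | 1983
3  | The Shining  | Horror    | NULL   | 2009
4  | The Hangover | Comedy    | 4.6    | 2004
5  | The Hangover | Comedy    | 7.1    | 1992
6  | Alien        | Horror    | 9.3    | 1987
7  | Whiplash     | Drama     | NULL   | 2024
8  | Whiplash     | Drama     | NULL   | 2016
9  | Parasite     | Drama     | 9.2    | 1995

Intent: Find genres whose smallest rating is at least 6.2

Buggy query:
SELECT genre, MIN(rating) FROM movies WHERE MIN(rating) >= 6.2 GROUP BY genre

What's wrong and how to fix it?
Bug: MIN() in WHERE is a misuse of aggregate

Fix: Replace WHERE with HAVING after the GROUP BY

Corrected query:
SELECT genre, MIN(rating) FROM movies GROUP BY genre HAVING MIN(rating) >= 6.2

Result:
genre  | MIN(rating)
-------+------------
Drama  | 6.2        
Horror | 9.3        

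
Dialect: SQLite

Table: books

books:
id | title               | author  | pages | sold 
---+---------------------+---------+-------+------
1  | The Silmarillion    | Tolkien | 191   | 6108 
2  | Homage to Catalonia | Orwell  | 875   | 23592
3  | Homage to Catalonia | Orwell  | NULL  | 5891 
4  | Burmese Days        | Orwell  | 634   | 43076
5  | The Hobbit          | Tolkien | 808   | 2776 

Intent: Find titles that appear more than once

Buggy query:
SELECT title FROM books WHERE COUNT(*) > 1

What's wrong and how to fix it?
Bug: WHERE can't reference COUNT(*); aggregates are computed after WHERE

Fix: Group first, then use HAVING for the count condition

Corrected query:
SELECT title FROM books GROUP BY title HAVING COUNT(*) > 1

Result:
title              
-------------------
Homage to Catalonia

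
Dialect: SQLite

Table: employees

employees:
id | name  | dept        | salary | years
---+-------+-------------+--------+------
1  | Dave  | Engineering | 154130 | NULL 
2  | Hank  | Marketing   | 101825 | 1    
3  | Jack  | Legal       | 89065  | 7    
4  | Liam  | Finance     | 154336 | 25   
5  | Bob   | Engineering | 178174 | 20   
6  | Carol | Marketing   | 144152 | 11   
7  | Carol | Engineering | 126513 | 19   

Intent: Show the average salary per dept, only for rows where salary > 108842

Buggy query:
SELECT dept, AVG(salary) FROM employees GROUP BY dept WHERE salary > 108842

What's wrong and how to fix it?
Bug: WHERE cannot follow GROUP BY

Fix: Move the WHERE clause before GROUP BY

Corrected query:
SELECT dept, AVG(salary) FROM employees WHERE salary > 108842 GROUP BY dept

Result:
dept        | AVG(salary)
------------+------------
Engineering | 152939     
Finance     | 154336     
Marketing   | 144152     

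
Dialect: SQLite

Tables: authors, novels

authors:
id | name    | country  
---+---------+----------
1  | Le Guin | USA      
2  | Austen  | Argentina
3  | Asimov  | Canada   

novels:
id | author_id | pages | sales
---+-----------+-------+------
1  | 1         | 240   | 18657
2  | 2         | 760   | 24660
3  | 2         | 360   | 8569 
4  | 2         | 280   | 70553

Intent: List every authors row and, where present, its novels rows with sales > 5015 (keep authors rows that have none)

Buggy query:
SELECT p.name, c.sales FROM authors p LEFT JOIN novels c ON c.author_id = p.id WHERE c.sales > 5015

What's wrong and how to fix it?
Bug: A WHERE condition on the right-hand table after LEFT JOIN drops unmatched parents

Fix: Move the right-table condition into the ON clause so unmatched parents are kept

Corrected query:
SELECT p.name, c.sales FROM authors p LEFT JOIN novels c ON c.author_id = p.id AND c.sales > 5015

Result:
name    | sales
--------+------
Le Guin | 18657
Austen  | 8569 
Austen  | 24660
Austen  | 70553
Asimov  | NULL 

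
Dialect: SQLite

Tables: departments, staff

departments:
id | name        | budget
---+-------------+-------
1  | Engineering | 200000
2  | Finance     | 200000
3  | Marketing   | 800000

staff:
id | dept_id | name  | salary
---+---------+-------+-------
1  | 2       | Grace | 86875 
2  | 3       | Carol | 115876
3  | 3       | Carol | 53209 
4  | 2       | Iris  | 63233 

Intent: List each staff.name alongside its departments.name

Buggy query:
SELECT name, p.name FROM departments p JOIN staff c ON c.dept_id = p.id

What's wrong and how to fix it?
Bug: Both tables have a 'name' column; the unqualified reference is ambiguous

Fix: Qualify the column with its table alias (c.name)

Corrected query:
SELECT c.name, p.name FROM departments p JOIN staff c ON c.dept_id = p.id

Result:
name  | name     
------+----------
Grace | Finance  
Carol | Marketing
Carol | Marketing
Iris  | Finance  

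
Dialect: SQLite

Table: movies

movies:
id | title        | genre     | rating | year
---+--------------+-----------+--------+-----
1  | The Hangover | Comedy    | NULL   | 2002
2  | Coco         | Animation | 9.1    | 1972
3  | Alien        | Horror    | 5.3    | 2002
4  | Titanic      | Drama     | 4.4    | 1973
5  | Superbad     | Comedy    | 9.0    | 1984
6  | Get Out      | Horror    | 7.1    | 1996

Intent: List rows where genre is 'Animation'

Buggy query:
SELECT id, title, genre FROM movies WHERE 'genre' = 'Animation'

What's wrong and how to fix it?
Bug: 'genre' in single quotes is a string literal, not the column; the comparison is literal-vs-literal and never true

Fix: Reference the column as genre without single quotes

Corrected query:
SELECT id, title, genre FROM movies WHERE genre = 'Animation'

Result:
id | title | genre    
---+-------+----------
2  | Coco  | Animation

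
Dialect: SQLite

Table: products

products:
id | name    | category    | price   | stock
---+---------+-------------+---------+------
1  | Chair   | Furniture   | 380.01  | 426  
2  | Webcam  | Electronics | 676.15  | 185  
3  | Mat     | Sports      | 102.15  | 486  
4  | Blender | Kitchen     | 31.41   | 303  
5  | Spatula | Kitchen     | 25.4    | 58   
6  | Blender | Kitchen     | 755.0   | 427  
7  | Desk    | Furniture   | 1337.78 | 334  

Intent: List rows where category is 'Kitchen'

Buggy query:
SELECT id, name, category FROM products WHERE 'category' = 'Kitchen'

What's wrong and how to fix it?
Bug: Single quotes denote string literals in SQL; the column name is being compared as a constant string

Fix: Remove the quotes around the column name (or use double quotes for an identifier)

Corrected query:
SELECT id, name, category FROM products WHERE category = 'Kitchen'

Result:
id | name    | category
---+---------+---------
4  | Blender | Kitchen 
5  | Spatula | Kitchen 
6  | Blender | Kitchen 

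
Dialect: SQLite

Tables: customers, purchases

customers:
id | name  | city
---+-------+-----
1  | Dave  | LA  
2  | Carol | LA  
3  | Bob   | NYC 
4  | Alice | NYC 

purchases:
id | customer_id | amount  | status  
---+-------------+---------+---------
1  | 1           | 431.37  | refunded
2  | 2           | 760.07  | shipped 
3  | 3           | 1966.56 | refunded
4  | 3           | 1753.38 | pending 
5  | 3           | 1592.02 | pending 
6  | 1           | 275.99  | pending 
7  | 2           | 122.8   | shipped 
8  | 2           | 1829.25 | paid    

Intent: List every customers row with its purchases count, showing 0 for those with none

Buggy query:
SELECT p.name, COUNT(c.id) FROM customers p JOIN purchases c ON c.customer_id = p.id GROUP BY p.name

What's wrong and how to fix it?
Bug: INNER JOIN drops customers rows that have no matching purchases rows

Fix: Switch to LEFT JOIN to retain unmatched parent rows

Corrected query:
SELECT p.name, COUNT(c.id) FROM customers p LEFT JOIN purchases c ON c.customer_id = p.id GROUP BY p.name

Result:
name  | COUNT(c.id)
------+------------
Alice | 0          
Bob   | 3          
Carol | 3          
Dave  | 2          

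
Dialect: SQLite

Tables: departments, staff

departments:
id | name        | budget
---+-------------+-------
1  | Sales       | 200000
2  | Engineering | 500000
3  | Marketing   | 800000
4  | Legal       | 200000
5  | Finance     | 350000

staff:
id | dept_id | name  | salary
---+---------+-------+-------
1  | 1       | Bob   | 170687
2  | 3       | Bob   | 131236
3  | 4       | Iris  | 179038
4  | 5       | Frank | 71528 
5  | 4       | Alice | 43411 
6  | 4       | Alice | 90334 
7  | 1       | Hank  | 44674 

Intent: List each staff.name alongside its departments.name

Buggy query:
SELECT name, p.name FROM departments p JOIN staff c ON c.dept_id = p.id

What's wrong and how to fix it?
Bug: 'name' exists in both joined tables, so the database can't tell which one is meant

Fix: Prefix ambiguous columns with the table alias

Corrected query:
SELECT c.name, p.name FROM departments p JOIN staff c ON c.dept_id = p.id

Result:
name  | name     
------+----------
Bob   | Sales    
Bob   | Marketing
Iris  | Legal    
Frank | Finance  
Alice | Legal    
Alice | Legal    
Hank  | Sales    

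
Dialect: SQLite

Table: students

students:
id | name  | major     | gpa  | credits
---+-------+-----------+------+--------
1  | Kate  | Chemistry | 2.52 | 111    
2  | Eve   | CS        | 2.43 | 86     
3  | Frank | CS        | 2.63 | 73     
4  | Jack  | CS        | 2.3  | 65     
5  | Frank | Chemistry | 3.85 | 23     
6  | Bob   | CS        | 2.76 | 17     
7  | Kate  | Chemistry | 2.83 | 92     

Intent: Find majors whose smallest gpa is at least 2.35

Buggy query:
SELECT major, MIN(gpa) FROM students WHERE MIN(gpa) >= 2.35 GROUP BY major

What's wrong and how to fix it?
Bug: Aggregates like MIN are computed per group after WHERE runs

Fix: Replace WHERE with HAVING after the GROUP BY

Corrected query:
SELECT major, MIN(gpa) FROM students GROUP BY major HAVING MIN(gpa) >= 2.35

Result:
major     | MIN(gpa)
----------+---------
Chemistry | 2.52    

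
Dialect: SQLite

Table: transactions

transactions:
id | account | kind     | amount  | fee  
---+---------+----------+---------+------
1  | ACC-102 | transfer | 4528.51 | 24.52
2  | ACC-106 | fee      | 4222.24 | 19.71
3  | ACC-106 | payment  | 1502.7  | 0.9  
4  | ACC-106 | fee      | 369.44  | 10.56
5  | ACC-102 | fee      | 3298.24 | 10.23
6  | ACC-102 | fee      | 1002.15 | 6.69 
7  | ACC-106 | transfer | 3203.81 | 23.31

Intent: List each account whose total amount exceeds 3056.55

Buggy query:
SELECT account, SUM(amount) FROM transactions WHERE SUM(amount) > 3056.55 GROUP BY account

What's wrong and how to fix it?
Bug: Aggregate functions cannot appear in a WHERE clause

Fix: Move the aggregate condition to a HAVING clause

Corrected query:
SELECT account, SUM(amount) FROM transactions GROUP BY account HAVING SUM(amount) > 3056.55

Result:
account | SUM(amount)
--------+------------
ACC-102 | 8828.9     
ACC-106 | 9298.19    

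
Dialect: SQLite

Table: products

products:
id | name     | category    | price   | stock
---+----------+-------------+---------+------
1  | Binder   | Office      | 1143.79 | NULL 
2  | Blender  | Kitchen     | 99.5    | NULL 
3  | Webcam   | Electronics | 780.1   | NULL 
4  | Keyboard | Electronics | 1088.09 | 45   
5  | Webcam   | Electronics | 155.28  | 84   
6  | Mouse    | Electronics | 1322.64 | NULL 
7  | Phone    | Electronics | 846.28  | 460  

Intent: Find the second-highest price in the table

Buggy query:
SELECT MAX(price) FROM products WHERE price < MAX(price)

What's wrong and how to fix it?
Bug: The inner MAX is an aggregate inside WHERE, which is not allowed

Fix: Compute the overall MAX in a subquery, then take MAX of rows below it

Corrected query:
SELECT MAX(price) FROM products WHERE price < (SELECT MAX(price) FROM products)

Result:
MAX(price)
----------
1143.79   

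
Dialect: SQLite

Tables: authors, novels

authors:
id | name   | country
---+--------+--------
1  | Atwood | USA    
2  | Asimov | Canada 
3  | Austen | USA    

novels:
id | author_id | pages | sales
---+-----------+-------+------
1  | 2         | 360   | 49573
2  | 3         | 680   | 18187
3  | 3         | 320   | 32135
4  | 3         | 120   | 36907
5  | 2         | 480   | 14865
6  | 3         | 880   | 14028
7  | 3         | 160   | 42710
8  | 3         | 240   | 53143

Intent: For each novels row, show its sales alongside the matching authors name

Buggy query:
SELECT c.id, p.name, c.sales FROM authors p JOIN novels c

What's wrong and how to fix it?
Bug: Missing join condition: each novels row is matched to all authors rows instead of just its own

Fix: Add ON c.author_id = p.id to the JOIN

Corrected query:
SELECT c.id, p.name, c.sales FROM authors p JOIN novels c ON c.author_id = p.id

Result:
id | name   | sales
---+--------+------
1  | Asimov | 49573
2  | Austen | 18187
3  | Austen | 32135
4  | Austen | 36907
5  | Asimov | 14865
6  | Austen | 14028
7  | Austen | 42710
8  | Austen | 53143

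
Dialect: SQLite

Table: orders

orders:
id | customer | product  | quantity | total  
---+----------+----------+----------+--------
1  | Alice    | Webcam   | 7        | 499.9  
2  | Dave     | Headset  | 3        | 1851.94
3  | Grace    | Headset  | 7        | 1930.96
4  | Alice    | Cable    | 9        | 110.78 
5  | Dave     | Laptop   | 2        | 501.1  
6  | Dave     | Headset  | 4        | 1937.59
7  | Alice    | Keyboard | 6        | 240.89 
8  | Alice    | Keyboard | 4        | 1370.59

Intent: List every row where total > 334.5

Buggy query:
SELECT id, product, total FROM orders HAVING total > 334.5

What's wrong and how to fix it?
Bug: This is a non-aggregate query (no GROUP BY, no aggregates), so in SQLite the HAVING clause is invalid here; a row-level condition belongs in WHERE

Fix: Use WHERE for row-level filtering

Corrected query:
SELECT id, product, total FROM orders WHERE total > 334.5

Result:
id | product  | total  
---+----------+--------
1  | Webcam   | 499.9  
2  | Headset  | 1851.94
3  | Headset  | 1930.96
5  | Laptop   | 501.1  
6  | Headset  | 1937.59
8  | Keyboard | 1370.59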